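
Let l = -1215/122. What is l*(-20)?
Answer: 12150/61 ≈ 199.18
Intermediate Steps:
l = -1215/122 (l = -1215*1/122 = -1215/122 ≈ -9.9590)
l*(-20) = -1215/122*(-20) = 12150/61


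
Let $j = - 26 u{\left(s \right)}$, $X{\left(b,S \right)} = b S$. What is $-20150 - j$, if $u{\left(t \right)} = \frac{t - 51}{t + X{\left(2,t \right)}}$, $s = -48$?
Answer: $- \frac{161057}{8} \approx -20132.0$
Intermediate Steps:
$X{\left(b,S \right)} = S b$
$u{\left(t \right)} = \frac{-51 + t}{3 t}$ ($u{\left(t \right)} = \frac{t - 51}{t + t 2} = \frac{-51 + t}{t + 2 t} = \frac{-51 + t}{3 t}$)
$j = - \frac{143}{8}$ ($j = - 26 \frac{-51 - 48}{3 \left(-48\right)} = - 26 \cdot \frac{1}{3} \left(- \frac{1}{48}\right) \left(-99\right) = \left(-26\right) \frac{11}{16} = - \frac{143}{8} \approx -17.875$)
$-20150 - j = -20150 - - \frac{143}{8} = -20150 + \frac{143}{8} = - \frac{161057}{8}$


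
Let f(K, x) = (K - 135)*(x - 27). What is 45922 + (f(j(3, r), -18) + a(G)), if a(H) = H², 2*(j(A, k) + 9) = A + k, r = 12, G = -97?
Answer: 122947/2 ≈ 61474.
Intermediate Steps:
j(A, k) = -9 + A/2 + k/2 (j(A, k) = -9 + (A + k)/2 = -9 + (A/2 + k/2) = -9 + A/2 + k/2)
f(K, x) = (-135 + K)*(-27 + x)
45922 + (f(j(3, r), -18) + a(G)) = 45922 + ((3645 - 135*(-18) - 27*(-9 + (½)*3 + (½)*12) + (-9 + (½)*3 + (½)*12)*(-18)) + (-97)²) = 45922 + ((3645 + 2430 - 27*(-9 + 3/2 + 6) + (-9 + 3/2 + 6)*(-18)) + 9409) = 45922 + ((3645 + 2430 - 27*(-3/2) - 3/2*(-18)) + 9409) = 45922 + ((3645 + 2430 + 81/2 + 27) + 9409) = 45922 + (12285/2 + 9409) = 45922 + 31103/2 = 122947/2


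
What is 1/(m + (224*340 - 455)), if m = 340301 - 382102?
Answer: 1/33904 ≈ 2.9495e-5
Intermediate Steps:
m = -41801
1/(m + (224*340 - 455)) = 1/(-41801 + (224*340 - 455)) = 1/(-41801 + (76160 - 455)) = 1/(-41801 + 75705) = 1/33904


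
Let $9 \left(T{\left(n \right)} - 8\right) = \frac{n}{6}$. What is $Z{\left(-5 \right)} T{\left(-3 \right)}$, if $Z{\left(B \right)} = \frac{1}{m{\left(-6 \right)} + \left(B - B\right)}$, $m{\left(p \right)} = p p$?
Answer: $\frac{143}{648} \approx 0.22068$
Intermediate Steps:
$T{\left(n \right)} = 8 + \frac{n}{54}$ ($T{\left(n \right)} = 8 + \frac{n \frac{1}{6}}{9} = 8 + \frac{\frac{1}{6} n}{9} = 8 + \frac{n}{54}$)
$m{\left(p \right)} = p^{2}$
$Z{\left(B \right)} = \frac{1}{36}$ ($Z{\left(B \right)} = \frac{1}{\left(-6\right)^{2} + \left(B - B\right)} = \frac{1}{36 + 0} = \frac{1}{36}$)
$Z{\left(-5 \right)} T{\left(-3 \right)} = \frac{8 + \frac{1}{54} \left(-3\right)}{36} = \frac{8 - \frac{1}{18}}{36} = \frac{1}{36} \cdot \frac{143}{18} = \frac{143}{648}$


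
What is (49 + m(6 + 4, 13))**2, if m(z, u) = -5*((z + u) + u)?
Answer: 17161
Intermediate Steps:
m(z, u) = -10*u - 5*z (m(z, u) = -5*((u + z) + u) = -5*(z + 2*u) = -10*u - 5*z)
(49 + m(6 + 4, 13))**2 = (49 + (-10*13 - 5*(6 + 4)))**2 = (49 + (-130 - 5*10))**2 = (49 + (-130 - 50))**2 = (49 - 180)**2 = (-131)**2 = 17161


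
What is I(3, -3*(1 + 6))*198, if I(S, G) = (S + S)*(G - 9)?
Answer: -35640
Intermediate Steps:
I(S, G) = 2*S*(-9 + G) (I(S, G) = (2*S)*(-9 + G) = 2*S*(-9 + G))
I(3, -3*(1 + 6))*198 = (2*3*(-9 - 3*(1 + 6)))*198 = (2*3*(-9 - 3*7))*198 = (2*3*(-9 - 21))*198 = (2*3*(-30))*198 = -180*198 = -35640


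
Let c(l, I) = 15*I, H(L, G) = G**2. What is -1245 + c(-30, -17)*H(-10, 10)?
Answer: -26745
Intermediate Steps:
-1245 + c(-30, -17)*H(-10, 10) = -1245 + (15*(-17))*10**2 = -1245 - 255*100 = -1245 - 25500 = -26745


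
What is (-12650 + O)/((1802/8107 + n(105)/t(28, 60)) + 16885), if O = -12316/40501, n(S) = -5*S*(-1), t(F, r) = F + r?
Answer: -11076323131632/14789546328467 ≈ -0.74893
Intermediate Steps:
n(S) = 5*S
O = -12316/40501 (O = -12316*1/40501 = -12316/40501 ≈ -0.30409)
(-12650 + O)/((1802/8107 + n(105)/t(28, 60)) + 16885) = (-12650 - 12316/40501)/((1802/8107 + (5*105)/(28 + 60)) + 16885) = -512349966/(40501*((1802*(1/8107) + 525/88) + 16885)) = -512349966/(40501*((1802/8107 + 525*(1/88)) + 16885)) = -512349966/(40501*((1802/8107 + 525/88) + 16885)) = -512349966/(40501*(401341/64856 + 16885)) = -512349966/(40501*1095494901/64856) = -512349966/40501*64856/1095494901 = -11076323131632/14789546328467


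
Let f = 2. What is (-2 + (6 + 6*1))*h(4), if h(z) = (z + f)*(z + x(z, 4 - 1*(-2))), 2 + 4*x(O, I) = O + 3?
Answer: 315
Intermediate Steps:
x(O, I) = ¼ + O/4 (x(O, I) = -½ + (O + 3)/4 = -½ + (3 + O)/4 = -½ + (¾ + O/4) = ¼ + O/4)
h(z) = (2 + z)*(¼ + 5*z/4) (h(z) = (z + 2)*(z + (¼ + z/4)) = (2 + z)*(¼ + 5*z/4))
(-2 + (6 + 6*1))*h(4) = (-2 + (6 + 6*1))*(½ + (5/4)*4² + (11/4)*4) = (-2 + (6 + 6))*(½ + (5/4)*16 + 11) = (-2 + 12)*(½ + 20 + 11) = 10*(63/2) = 315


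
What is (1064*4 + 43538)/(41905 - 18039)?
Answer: 23897/11933 ≈ 2.0026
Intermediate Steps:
(1064*4 + 43538)/(41905 - 18039) = (4256 + 43538)/23866 = 47794*(1/23866) = 23897/11933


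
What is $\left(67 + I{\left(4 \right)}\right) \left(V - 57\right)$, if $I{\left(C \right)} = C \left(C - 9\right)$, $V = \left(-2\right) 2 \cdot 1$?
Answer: $-2867$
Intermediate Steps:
$V = -4$ ($V = \left(-4\right) 1 = -4$)
$I{\left(C \right)} = C \left(-9 + C\right)$
$\left(67 + I{\left(4 \right)}\right) \left(V - 57\right) = \left(67 + 4 \left(-9 + 4\right)\right) \left(-4 - 57\right) = \left(67 + 4 \left(-5\right)\right) \left(-4 - 57\right) = \left(67 - 20\right) \left(-61\right) = 47 \left(-61\right) = -2867$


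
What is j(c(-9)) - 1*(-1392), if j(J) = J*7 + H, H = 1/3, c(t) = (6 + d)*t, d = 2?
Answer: 2665/3 ≈ 888.33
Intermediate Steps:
c(t) = 8*t (c(t) = (6 + 2)*t = 8*t)
H = ⅓ (H = 1*(⅓) = ⅓ ≈ 0.33333)
j(J) = ⅓ + 7*J (j(J) = J*7 + ⅓ = 7*J + ⅓ = ⅓ + 7*J)
j(c(-9)) - 1*(-1392) = (⅓ + 7*(8*(-9))) - 1*(-1392) = (⅓ + 7*(-72)) + 1392 = (⅓ - 504) + 1392 = -1511/3 + 1392 = 2665/3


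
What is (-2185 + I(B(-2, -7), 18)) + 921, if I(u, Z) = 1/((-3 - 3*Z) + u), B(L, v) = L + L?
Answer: -77105/61 ≈ -1264.0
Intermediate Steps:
B(L, v) = 2*L
I(u, Z) = 1/(-3 + u - 3*Z)
(-2185 + I(B(-2, -7), 18)) + 921 = (-2185 + 1/(-3 + 2*(-2) - 3*18)) + 921 = (-2185 + 1/(-3 - 4 - 54)) + 921 = (-2185 + 1/(-61)) + 921 = (-2185 - 1/61) + 921 = -133286/61 + 921 = -77105/61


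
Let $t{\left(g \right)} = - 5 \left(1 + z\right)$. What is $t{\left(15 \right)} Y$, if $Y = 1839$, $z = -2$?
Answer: $9195$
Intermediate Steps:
$t{\left(g \right)} = 5$ ($t{\left(g \right)} = - 5 \left(1 - 2\right) = \left(-5\right) \left(-1\right) = 5$)
$t{\left(15 \right)} Y = 5 \cdot 1839 = 9195$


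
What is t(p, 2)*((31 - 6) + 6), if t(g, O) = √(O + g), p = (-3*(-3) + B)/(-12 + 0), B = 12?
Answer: 31/2 ≈ 15.500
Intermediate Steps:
p = -7/4 (p = (-3*(-3) + 12)/(-12 + 0) = (9 + 12)/(-12) = 21*(-1/12) = -7/4 ≈ -1.7500)
t(p, 2)*((31 - 6) + 6) = √(2 - 7/4)*((31 - 6) + 6) = √(¼)*(25 + 6) = (½)*31 = 31/2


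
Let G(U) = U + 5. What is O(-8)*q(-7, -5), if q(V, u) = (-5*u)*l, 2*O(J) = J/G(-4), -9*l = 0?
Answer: 0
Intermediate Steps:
G(U) = 5 + U
l = 0 (l = -⅑*0 = 0)
O(J) = J/2 (O(J) = (J/(5 - 4))/2 = (J/1)/2 = (J*1)/2 = J/2)
q(V, u) = 0 (q(V, u) = -5*u*0 = 0)
O(-8)*q(-7, -5) = ((½)*(-8))*0 = -4*0 = 0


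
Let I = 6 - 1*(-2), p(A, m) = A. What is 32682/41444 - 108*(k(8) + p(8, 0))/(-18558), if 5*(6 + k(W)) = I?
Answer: 6651987/8217070 ≈ 0.80953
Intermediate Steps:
I = 8 (I = 6 + 2 = 8)
k(W) = -22/5 (k(W) = -6 + (1/5)*8 = -6 + 8/5 = -22/5)
32682/41444 - 108*(k(8) + p(8, 0))/(-18558) = 32682/41444 - 108*(-22/5 + 8)/(-18558) = 32682*(1/41444) - 108*18/5*(-1/18558) = 1257/1594 - 1944/5*(-1/18558) = 1257/1594 + 108/5155 = 6651987/8217070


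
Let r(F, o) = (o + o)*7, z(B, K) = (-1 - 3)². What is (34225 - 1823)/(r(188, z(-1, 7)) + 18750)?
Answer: 16201/9487 ≈ 1.7077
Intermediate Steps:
z(B, K) = 16 (z(B, K) = (-4)² = 16)
r(F, o) = 14*o (r(F, o) = (2*o)*7 = 14*o)
(34225 - 1823)/(r(188, z(-1, 7)) + 18750) = (34225 - 1823)/(14*16 + 18750) = 32402/(224 + 18750) = 32402/18974 = 32402*(1/18974) = 16201/9487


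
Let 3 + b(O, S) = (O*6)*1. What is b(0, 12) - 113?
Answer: -116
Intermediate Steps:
b(O, S) = -3 + 6*O (b(O, S) = -3 + (O*6)*1 = -3 + (6*O)*1 = -3 + 6*O)
b(0, 12) - 113 = (-3 + 6*0) - 113 = (-3 + 0) - 113 = -3 - 113 = -116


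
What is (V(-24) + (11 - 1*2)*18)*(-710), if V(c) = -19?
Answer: -101530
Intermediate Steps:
(V(-24) + (11 - 1*2)*18)*(-710) = (-19 + (11 - 1*2)*18)*(-710) = (-19 + (11 - 2)*18)*(-710) = (-19 + 9*18)*(-710) = (-19 + 162)*(-710) = 143*(-710) = -101530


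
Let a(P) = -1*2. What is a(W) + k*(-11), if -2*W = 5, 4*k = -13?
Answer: 135/4 ≈ 33.750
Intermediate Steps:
k = -13/4 (k = (1/4)*(-13) = -13/4 ≈ -3.2500)
W = -5/2 (W = -1/2*5 = -5/2 ≈ -2.5000)
a(P) = -2
a(W) + k*(-11) = -2 - 13/4*(-11) = -2 + 143/4 = 135/4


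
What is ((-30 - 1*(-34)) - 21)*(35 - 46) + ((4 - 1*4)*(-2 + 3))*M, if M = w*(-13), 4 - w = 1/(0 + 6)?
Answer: 187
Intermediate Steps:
w = 23/6 (w = 4 - 1/(0 + 6) = 4 - 1/6 = 4 - 1*⅙ = 4 - ⅙ = 23/6 ≈ 3.8333)
M = -299/6 (M = (23/6)*(-13) = -299/6 ≈ -49.833)
((-30 - 1*(-34)) - 21)*(35 - 46) + ((4 - 1*4)*(-2 + 3))*M = ((-30 - 1*(-34)) - 21)*(35 - 46) + ((4 - 1*4)*(-2 + 3))*(-299/6) = ((-30 + 34) - 21)*(-11) + ((4 - 4)*1)*(-299/6) = (4 - 21)*(-11) + (0*1)*(-299/6) = -17*(-11) + 0*(-299/6) = 187 + 0 = 187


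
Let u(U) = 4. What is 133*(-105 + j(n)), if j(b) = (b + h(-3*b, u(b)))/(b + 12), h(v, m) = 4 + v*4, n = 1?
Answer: -182476/13 ≈ -14037.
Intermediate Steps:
h(v, m) = 4 + 4*v
j(b) = (4 - 11*b)/(12 + b) (j(b) = (b + (4 + 4*(-3*b)))/(b + 12) = (b + (4 - 12*b))/(12 + b) = (4 - 11*b)/(12 + b))
133*(-105 + j(n)) = 133*(-105 + (4 - 11*1)/(12 + 1)) = 133*(-105 + (4 - 11)/13) = 133*(-105 + (1/13)*(-7)) = 133*(-105 - 7/13) = 133*(-1372/13) = -182476/13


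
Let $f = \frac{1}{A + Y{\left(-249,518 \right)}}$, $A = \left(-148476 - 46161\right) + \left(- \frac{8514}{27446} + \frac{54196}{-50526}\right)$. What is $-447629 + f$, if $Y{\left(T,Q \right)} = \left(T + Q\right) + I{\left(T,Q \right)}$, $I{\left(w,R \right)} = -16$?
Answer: $- \frac{30165866488822807918}{67390331029661} \approx -4.4763 \cdot 10^{5}$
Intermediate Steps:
$Y{\left(T,Q \right)} = -16 + Q + T$ ($Y{\left(T,Q \right)} = \left(T + Q\right) - 16 = \left(Q + T\right) - 16 = -16 + Q + T$)
$A = - \frac{67478042119358}{346684149}$ ($A = -194637 + \left(\left(-8514\right) \frac{1}{27446} + 54196 \left(- \frac{1}{50526}\right)\right) = -194637 - \frac{479410445}{346684149} = - \frac{67478042119358}{346684149} \approx -1.9464 \cdot 10^{5}$)
$f = - \frac{346684149}{67390331029661}$ ($f = \frac{1}{- \frac{67478042119358}{346684149} - -253} = \frac{1}{- \frac{67478042119358}{346684149} + 253} = \frac{1}{- \frac{67390331029661}{346684149}} = - \frac{346684149}{67390331029661} \approx -5.1444 \cdot 10^{-6}$)
$-447629 + f = -447629 - \frac{346684149}{67390331029661} = - \frac{30165866488822807918}{67390331029661}$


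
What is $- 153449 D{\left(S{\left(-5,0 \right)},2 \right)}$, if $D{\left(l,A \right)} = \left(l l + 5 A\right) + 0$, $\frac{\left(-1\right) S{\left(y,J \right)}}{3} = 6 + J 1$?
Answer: $-51251966$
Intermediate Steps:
$S{\left(y,J \right)} = -18 - 3 J$ ($S{\left(y,J \right)} = - 3 \left(6 + J 1\right) = - 3 \left(6 + J\right) = -18 - 3 J$)
$D{\left(l,A \right)} = l^{2} + 5 A$ ($D{\left(l,A \right)} = \left(l^{2} + 5 A\right) + 0 = l^{2} + 5 A$)
$- 153449 D{\left(S{\left(-5,0 \right)},2 \right)} = - 153449 \left(\left(-18 - 0\right)^{2} + 5 \cdot 2\right) = - 153449 \left(\left(-18 + 0\right)^{2} + 10\right) = - 153449 \left(\left(-18\right)^{2} + 10\right) = - 153449 \left(324 + 10\right) = \left(-153449\right) 334 = -51251966$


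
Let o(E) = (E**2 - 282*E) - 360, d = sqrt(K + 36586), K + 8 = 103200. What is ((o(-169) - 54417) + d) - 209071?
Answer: -187629 + sqrt(139778) ≈ -1.8726e+5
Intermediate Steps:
K = 103192 (K = -8 + 103200 = 103192)
d = sqrt(139778) (d = sqrt(103192 + 36586) = sqrt(139778) ≈ 373.87)
o(E) = -360 + E**2 - 282*E
((o(-169) - 54417) + d) - 209071 = (((-360 + (-169)**2 - 282*(-169)) - 54417) + sqrt(139778)) - 209071 = (((-360 + 28561 + 47658) - 54417) + sqrt(139778)) - 209071 = ((75859 - 54417) + sqrt(139778)) - 209071 = (21442 + sqrt(139778)) - 209071 = -187629 + sqrt(139778)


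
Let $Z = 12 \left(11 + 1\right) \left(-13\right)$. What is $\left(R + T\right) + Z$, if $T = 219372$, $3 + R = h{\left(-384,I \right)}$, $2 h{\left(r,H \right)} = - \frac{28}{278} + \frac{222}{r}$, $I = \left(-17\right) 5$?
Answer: $\frac{3869700585}{17792} \approx 2.175 \cdot 10^{5}$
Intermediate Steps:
$I = -85$
$Z = -1872$ ($Z = 12 \cdot 12 \left(-13\right) = 144 \left(-13\right) = -1872$)
$h{\left(r,H \right)} = - \frac{7}{139} + \frac{111}{r}$ ($h{\left(r,H \right)} = \frac{- \frac{28}{278} + \frac{222}{r}}{2} = \frac{\left(-28\right) \frac{1}{278} + \frac{222}{r}}{2} = \frac{- \frac{14}{139} + \frac{222}{r}}{2} = - \frac{7}{139} + \frac{111}{r}$)
$R = - \frac{59415}{17792}$ ($R = -3 + \left(- \frac{7}{139} + \frac{111}{-384}\right) = -3 + \left(- \frac{7}{139} + 111 \left(- \frac{1}{384}\right)\right) = -3 - \frac{6039}{17792} = - \frac{59415}{17792} \approx -3.3394$)
$\left(R + T\right) + Z = \left(- \frac{59415}{17792} + 219372\right) - 1872 = \frac{3903007209}{17792} - 1872 = \frac{3869700585}{17792}$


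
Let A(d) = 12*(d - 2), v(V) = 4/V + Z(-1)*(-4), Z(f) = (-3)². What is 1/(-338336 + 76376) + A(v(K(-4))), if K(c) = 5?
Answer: -23387789/52392 ≈ -446.40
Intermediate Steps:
Z(f) = 9
v(V) = -36 + 4/V (v(V) = 4/V + 9*(-4) = 4/V - 36 = -36 + 4/V)
A(d) = -24 + 12*d (A(d) = 12*(-2 + d) = -24 + 12*d)
1/(-338336 + 76376) + A(v(K(-4))) = 1/(-338336 + 76376) + (-24 + 12*(-36 + 4/5)) = 1/(-261960) + (-24 + 12*(-36 + 4*(⅕))) = -1/261960 + (-24 + 12*(-36 + ⅘)) = -1/261960 + (-24 + 12*(-176/5)) = -1/261960 + (-24 - 2112/5) = -1/261960 - 2232/5 = -23387789/52392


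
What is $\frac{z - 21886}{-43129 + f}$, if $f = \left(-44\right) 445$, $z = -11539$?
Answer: $\frac{33425}{62709} \approx 0.53302$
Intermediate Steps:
$f = -19580$
$\frac{z - 21886}{-43129 + f} = \frac{-11539 - 21886}{-43129 - 19580} = - \frac{33425}{-62709} = \left(-33425\right) \left(- \frac{1}{62709}\right) = \frac{33425}{62709}$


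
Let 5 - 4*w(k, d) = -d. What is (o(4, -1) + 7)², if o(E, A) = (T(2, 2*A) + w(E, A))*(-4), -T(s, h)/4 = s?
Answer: 1225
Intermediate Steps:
T(s, h) = -4*s
w(k, d) = 5/4 + d/4 (w(k, d) = 5/4 - (-1)*d/4 = 5/4 + d/4)
o(E, A) = 27 - A (o(E, A) = (-4*2 + (5/4 + A/4))*(-4) = (-8 + (5/4 + A/4))*(-4) = (-27/4 + A/4)*(-4) = 27 - A)
(o(4, -1) + 7)² = ((27 - 1*(-1)) + 7)² = ((27 + 1) + 7)² = (28 + 7)² = 35² = 1225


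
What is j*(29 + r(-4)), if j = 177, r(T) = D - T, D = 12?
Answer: 7965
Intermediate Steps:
r(T) = 12 - T
j*(29 + r(-4)) = 177*(29 + (12 - 1*(-4))) = 177*(29 + (12 + 4)) = 177*(29 + 16) = 177*45 = 7965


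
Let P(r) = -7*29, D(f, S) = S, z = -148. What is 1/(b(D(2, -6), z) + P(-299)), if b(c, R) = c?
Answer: -1/209 ≈ -0.0047847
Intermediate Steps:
P(r) = -203
1/(b(D(2, -6), z) + P(-299)) = 1/(-6 - 203) = 1/(-209) = -1/209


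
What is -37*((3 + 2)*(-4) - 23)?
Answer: 1591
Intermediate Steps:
-37*((3 + 2)*(-4) - 23) = -37*(5*(-4) - 23) = -37*(-20 - 23) = -37*(-43) = 1591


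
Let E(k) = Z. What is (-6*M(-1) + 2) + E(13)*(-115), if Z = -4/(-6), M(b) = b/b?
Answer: -242/3 ≈ -80.667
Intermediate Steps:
M(b) = 1
Z = ⅔ (Z = -4*(-⅙) = ⅔ ≈ 0.66667)
E(k) = ⅔
(-6*M(-1) + 2) + E(13)*(-115) = (-6*1 + 2) + (⅔)*(-115) = (-6 + 2) - 230/3 = -4 - 230/3 = -242/3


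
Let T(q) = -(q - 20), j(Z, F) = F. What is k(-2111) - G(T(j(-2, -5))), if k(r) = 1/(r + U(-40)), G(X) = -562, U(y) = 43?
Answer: 1162215/2068 ≈ 562.00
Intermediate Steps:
T(q) = 20 - q (T(q) = -(-20 + q) = 20 - q)
k(r) = 1/(43 + r) (k(r) = 1/(r + 43) = 1/(43 + r))
k(-2111) - G(T(j(-2, -5))) = 1/(43 - 2111) - 1*(-562) = 1/(-2068) + 562 = -1/2068 + 562 = 1162215/2068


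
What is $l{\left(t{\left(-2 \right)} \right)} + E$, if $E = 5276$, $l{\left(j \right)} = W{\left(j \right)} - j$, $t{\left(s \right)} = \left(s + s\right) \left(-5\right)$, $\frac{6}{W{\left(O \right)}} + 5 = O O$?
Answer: $\frac{2076126}{395} \approx 5256.0$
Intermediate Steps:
$W{\left(O \right)} = \frac{6}{-5 + O^{2}}$ ($W{\left(O \right)} = \frac{6}{-5 + O O} = \frac{6}{-5 + O^{2}}$)
$t{\left(s \right)} = - 10 s$ ($t{\left(s \right)} = 2 s \left(-5\right) = - 10 s$)
$l{\left(j \right)} = - j + \frac{6}{-5 + j^{2}}$ ($l{\left(j \right)} = \frac{6}{-5 + j^{2}} - j = - j + \frac{6}{-5 + j^{2}}$)
$l{\left(t{\left(-2 \right)} \right)} + E = \left(- \left(-10\right) \left(-2\right) + \frac{6}{-5 + \left(\left(-10\right) \left(-2\right)\right)^{2}}\right) + 5276 = \left(\left(-1\right) 20 + \frac{6}{-5 + 20^{2}}\right) + 5276 = \left(-20 + \frac{6}{-5 + 400}\right) + 5276 = \left(-20 + \frac{6}{395}\right) + 5276 = - \frac{7894}{395} + 5276 = \frac{2076126}{395}$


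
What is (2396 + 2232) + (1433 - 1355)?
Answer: 4706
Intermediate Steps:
(2396 + 2232) + (1433 - 1355) = 4628 + 78 = 4706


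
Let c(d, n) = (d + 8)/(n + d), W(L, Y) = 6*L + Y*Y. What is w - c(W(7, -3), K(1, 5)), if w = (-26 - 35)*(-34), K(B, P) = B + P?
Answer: 118159/57 ≈ 2073.0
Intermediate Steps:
W(L, Y) = Y² + 6*L (W(L, Y) = 6*L + Y² = Y² + 6*L)
w = 2074 (w = -61*(-34) = 2074)
c(d, n) = (8 + d)/(d + n)
w - c(W(7, -3), K(1, 5)) = 2074 - (8 + ((-3)² + 6*7))/(((-3)² + 6*7) + (1 + 5)) = 2074 - (8 + (9 + 42))/((9 + 42) + 6) = 2074 - (8 + 51)/(51 + 6) = 2074 - 59/57 = 118159/57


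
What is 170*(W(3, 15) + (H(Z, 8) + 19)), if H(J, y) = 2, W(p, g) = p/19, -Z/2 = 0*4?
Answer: 68340/19 ≈ 3596.8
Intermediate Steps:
Z = 0 (Z = -0*4 = -2*0 = 0)
W(p, g) = p/19 (W(p, g) = p*(1/19) = p/19)
170*(W(3, 15) + (H(Z, 8) + 19)) = 170*((1/19)*3 + (2 + 19)) = 170*(3/19 + 21) = 170*(402/19) = 68340/19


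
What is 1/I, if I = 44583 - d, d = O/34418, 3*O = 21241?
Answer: 103254/4603351841 ≈ 2.2430e-5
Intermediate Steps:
O = 21241/3 (O = (1/3)*21241 = 21241/3 ≈ 7080.3)
d = 21241/103254 (d = (21241/3)/34418 = (21241/3)*(1/34418) = 21241/103254 ≈ 0.20572)
I = 4603351841/103254 (I = 44583 - 1*21241/103254 = 44583 - 21241/103254 = 4603351841/103254 ≈ 44583.)
1/I = 1/(4603351841/103254) = 103254/4603351841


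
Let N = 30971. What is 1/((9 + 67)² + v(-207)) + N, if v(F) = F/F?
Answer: 178919468/5777 ≈ 30971.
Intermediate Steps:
v(F) = 1
1/((9 + 67)² + v(-207)) + N = 1/((9 + 67)² + 1) + 30971 = 1/(76² + 1) + 30971 = 1/(5776 + 1) + 30971 = 1/5777 + 30971 = 178919468/5777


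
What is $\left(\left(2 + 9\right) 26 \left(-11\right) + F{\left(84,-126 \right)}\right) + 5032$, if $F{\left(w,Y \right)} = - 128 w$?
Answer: $-8866$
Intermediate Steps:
$\left(\left(2 + 9\right) 26 \left(-11\right) + F{\left(84,-126 \right)}\right) + 5032 = \left(\left(2 + 9\right) 26 \left(-11\right) - 10752\right) + 5032 = \left(11 \cdot 26 \left(-11\right) - 10752\right) + 5032 = \left(286 \left(-11\right) - 10752\right) + 5032 = \left(-3146 - 10752\right) + 5032 = -13898 + 5032 = -8866$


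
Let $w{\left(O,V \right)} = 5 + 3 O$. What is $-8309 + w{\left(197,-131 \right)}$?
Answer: $-7713$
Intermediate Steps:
$-8309 + w{\left(197,-131 \right)} = -8309 + \left(5 + 3 \cdot 197\right) = -8309 + \left(5 + 591\right) = -8309 + 596 = -7713$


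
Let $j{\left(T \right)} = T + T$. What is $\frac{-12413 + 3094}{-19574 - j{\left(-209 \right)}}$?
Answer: $\frac{9319}{19156} \approx 0.48648$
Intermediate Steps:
$j{\left(T \right)} = 2 T$
$\frac{-12413 + 3094}{-19574 - j{\left(-209 \right)}} = \frac{-12413 + 3094}{-19574 - 2 \left(-209\right)} = - \frac{9319}{-19574 - -418} = - \frac{9319}{-19574 + 418} = - \frac{9319}{-19156} = \left(-9319\right) \left(- \frac{1}{19156}\right) = \frac{9319}{19156}$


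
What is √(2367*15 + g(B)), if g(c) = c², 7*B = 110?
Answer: √1751845/7 ≈ 189.08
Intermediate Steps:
B = 110/7 (B = (⅐)*110 = 110/7 ≈ 15.714)
√(2367*15 + g(B)) = √(2367*15 + (110/7)²) = √(35505 + 12100/49) = √(1751845/49) = √1751845/7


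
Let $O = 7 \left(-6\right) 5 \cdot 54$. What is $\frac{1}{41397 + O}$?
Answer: $\frac{1}{30057} \approx 3.327 \cdot 10^{-5}$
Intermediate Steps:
$O = -11340$ ($O = \left(-42\right) 5 \cdot 54 = \left(-210\right) 54 = -11340$)
$\frac{1}{41397 + O} = \frac{1}{41397 - 11340} = \frac{1}{30057}$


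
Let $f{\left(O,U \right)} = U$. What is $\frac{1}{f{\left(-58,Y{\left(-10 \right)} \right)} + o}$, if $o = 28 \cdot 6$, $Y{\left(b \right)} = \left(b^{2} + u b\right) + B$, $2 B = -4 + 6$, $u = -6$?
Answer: $\frac{1}{329} \approx 0.0030395$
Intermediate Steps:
$B = 1$ ($B = \frac{-4 + 6}{2} = \frac{1}{2} \cdot 2 = 1$)
$Y{\left(b \right)} = 1 + b^{2} - 6 b$ ($Y{\left(b \right)} = \left(b^{2} - 6 b\right) + 1 = 1 + b^{2} - 6 b$)
$o = 168$
$\frac{1}{f{\left(-58,Y{\left(-10 \right)} \right)} + o} = \frac{1}{\left(1 + \left(-10\right)^{2} - -60\right) + 168} = \frac{1}{\left(1 + 100 + 60\right) + 168} = \frac{1}{161 + 168} = \frac{1}{329}$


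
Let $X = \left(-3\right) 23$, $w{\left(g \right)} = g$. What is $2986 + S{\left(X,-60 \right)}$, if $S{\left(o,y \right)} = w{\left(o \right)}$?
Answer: $2917$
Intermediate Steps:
$X = -69$
$S{\left(o,y \right)} = o$
$2986 + S{\left(X,-60 \right)} = 2986 - 69 = 2917$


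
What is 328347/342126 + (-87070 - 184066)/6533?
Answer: -10068620465/248345462 ≈ -40.543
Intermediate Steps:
328347/342126 + (-87070 - 184066)/6533 = 328347*(1/342126) - 271136*1/6533 = 36483/38014 - 271136/6533 = -10068620465/248345462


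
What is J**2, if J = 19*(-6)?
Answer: 12996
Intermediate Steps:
J = -114
J**2 = (-114)**2 = 12996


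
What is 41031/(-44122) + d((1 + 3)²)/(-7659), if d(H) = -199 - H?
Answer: -304770199/337930398 ≈ -0.90187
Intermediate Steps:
41031/(-44122) + d((1 + 3)²)/(-7659) = 41031/(-44122) + (-199 - (1 + 3)²)/(-7659) = 41031*(-1/44122) + (-199 - 1*4²)*(-1/7659) = -41031/44122 + (-199 - 1*16)*(-1/7659) = -41031/44122 + (-199 - 16)*(-1/7659) = -41031/44122 - 215*(-1/7659) = -41031/44122 + 215/7659 = -304770199/337930398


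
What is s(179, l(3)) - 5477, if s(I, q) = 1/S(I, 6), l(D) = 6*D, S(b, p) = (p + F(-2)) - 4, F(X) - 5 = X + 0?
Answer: -27384/5 ≈ -5476.8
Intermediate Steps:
F(X) = 5 + X (F(X) = 5 + (X + 0) = 5 + X)
S(b, p) = -1 + p (S(b, p) = (p + (5 - 2)) - 4 = (p + 3) - 4 = (3 + p) - 4 = -1 + p)
s(I, q) = 1/5 (s(I, q) = 1/(-1 + 6) = 1/5)
s(179, l(3)) - 5477 = 1/5 - 5477 = -27384/5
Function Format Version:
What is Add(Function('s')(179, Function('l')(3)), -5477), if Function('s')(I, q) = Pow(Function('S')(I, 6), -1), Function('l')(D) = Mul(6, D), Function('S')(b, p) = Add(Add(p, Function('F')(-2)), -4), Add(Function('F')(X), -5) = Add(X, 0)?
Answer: Rational(-27384, 5) ≈ -5476.8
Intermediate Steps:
Function('F')(X) = Add(5, X) (Function('F')(X) = Add(5, Add(X, 0)) = Add(5, X))
Function('S')(b, p) = Add(-1, p) (Function('S')(b, p) = Add(Add(p, Add(5, -2)), -4) = Add(Add(p, 3), -4) = Add(Add(3, p), -4) = Add(-1, p))
Function('s')(I, q) = Rational(1, 5) (Function('s')(I, q) = Pow(Add(-1, 6), -1) = Pow(5, -1) = Rational(1, 5))
Add(Function('s')(179, Function('l')(3)), -5477) = Add(Rational(1, 5), -5477) = Rational(-27384, 5)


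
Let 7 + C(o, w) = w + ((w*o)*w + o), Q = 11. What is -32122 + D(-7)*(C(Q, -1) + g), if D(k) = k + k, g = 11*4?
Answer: -32934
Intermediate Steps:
g = 44
D(k) = 2*k
C(o, w) = -7 + o + w + o*w² (C(o, w) = -7 + (w + ((w*o)*w + o)) = -7 + (w + ((o*w)*w + o)) = -7 + (w + (o*w² + o)) = -7 + (w + (o + o*w²)) = -7 + (o + w + o*w²) = -7 + o + w + o*w²)
-32122 + D(-7)*(C(Q, -1) + g) = -32122 + (2*(-7))*((-7 + 11 - 1 + 11*(-1)²) + 44) = -32122 - 14*((-7 + 11 - 1 + 11*1) + 44) = -32122 - 14*((-7 + 11 - 1 + 11) + 44) = -32122 - 14*(14 + 44) = -32122 - 14*58 = -32122 - 812 = -32934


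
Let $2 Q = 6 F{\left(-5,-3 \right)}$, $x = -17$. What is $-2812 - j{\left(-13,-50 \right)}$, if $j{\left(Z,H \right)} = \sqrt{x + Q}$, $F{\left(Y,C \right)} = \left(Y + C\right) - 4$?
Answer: $-2812 - i \sqrt{53} \approx -2812.0 - 7.2801 i$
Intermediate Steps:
$F{\left(Y,C \right)} = -4 + C + Y$ ($F{\left(Y,C \right)} = \left(C + Y\right) - 4 = -4 + C + Y$)
$Q = -36$ ($Q = \frac{6 \left(-4 - 3 - 5\right)}{2} = \frac{6 \left(-12\right)}{2} = \frac{1}{2} \left(-72\right) = -36$)
$j{\left(Z,H \right)} = i \sqrt{53}$ ($j{\left(Z,H \right)} = \sqrt{-17 - 36} = \sqrt{-53} = i \sqrt{53}$)
$-2812 - j{\left(-13,-50 \right)} = -2812 - i \sqrt{53}$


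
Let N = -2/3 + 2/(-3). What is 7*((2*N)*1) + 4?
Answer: -44/3 ≈ -14.667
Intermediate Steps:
N = -4/3 (N = -2*1/3 + 2*(-1/3) = -2/3 - 2/3 = -4/3 ≈ -1.3333)
7*((2*N)*1) + 4 = 7*((2*(-4/3))*1) + 4 = 7*(-8/3*1) + 4 = 7*(-8/3) + 4 = -56/3 + 4 = -44/3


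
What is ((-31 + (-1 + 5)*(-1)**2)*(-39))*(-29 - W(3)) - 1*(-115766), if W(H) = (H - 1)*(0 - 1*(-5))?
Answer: 74699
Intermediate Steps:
W(H) = -5 + 5*H (W(H) = (-1 + H)*(0 + 5) = (-1 + H)*5 = -5 + 5*H)
((-31 + (-1 + 5)*(-1)**2)*(-39))*(-29 - W(3)) - 1*(-115766) = ((-31 + (-1 + 5)*(-1)**2)*(-39))*(-29 - (-5 + 5*3)) - 1*(-115766) = ((-31 + 4*1)*(-39))*(-29 - (-5 + 15)) + 115766 = ((-31 + 4)*(-39))*(-29 - 1*10) + 115766 = (-27*(-39))*(-29 - 10) + 115766 = 1053*(-39) + 115766 = -41067 + 115766 = 74699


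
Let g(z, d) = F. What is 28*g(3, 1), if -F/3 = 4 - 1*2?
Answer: -168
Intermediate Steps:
F = -6 (F = -3*(4 - 1*2) = -3*(4 - 2) = -3*2 = -6)
g(z, d) = -6
28*g(3, 1) = 28*(-6) = -168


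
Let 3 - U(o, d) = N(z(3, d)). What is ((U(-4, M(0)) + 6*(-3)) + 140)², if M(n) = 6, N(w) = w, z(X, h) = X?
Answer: 14884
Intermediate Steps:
U(o, d) = 0 (U(o, d) = 3 - 1*3 = 3 - 3 = 0)
((U(-4, M(0)) + 6*(-3)) + 140)² = ((0 + 6*(-3)) + 140)² = ((0 - 18) + 140)² = (-18 + 140)² = 122² = 14884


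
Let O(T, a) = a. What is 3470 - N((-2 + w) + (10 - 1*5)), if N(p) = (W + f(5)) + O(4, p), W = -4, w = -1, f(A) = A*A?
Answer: 3447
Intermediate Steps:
f(A) = A²
N(p) = 21 + p (N(p) = (-4 + 5²) + p = (-4 + 25) + p = 21 + p)
3470 - N((-2 + w) + (10 - 1*5)) = 3470 - (21 + ((-2 - 1) + (10 - 1*5))) = 3470 - (21 + (-3 + (10 - 5))) = 3470 - (21 + (-3 + 5)) = 3470 - (21 + 2) = 3470 - 1*23 = 3470 - 23 = 3447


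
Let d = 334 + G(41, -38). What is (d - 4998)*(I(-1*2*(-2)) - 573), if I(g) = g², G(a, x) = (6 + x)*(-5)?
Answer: 2508728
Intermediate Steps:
G(a, x) = -30 - 5*x
d = 494 (d = 334 + (-30 - 5*(-38)) = 334 + (-30 + 190) = 334 + 160 = 494)
(d - 4998)*(I(-1*2*(-2)) - 573) = (494 - 4998)*((-1*2*(-2))² - 573) = -4504*((-2*(-2))² - 573) = -4504*(4² - 573) = -4504*(16 - 573) = -4504*(-557) = 2508728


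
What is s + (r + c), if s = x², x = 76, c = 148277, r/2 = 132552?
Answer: 419157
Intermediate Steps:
r = 265104 (r = 2*132552 = 265104)
s = 5776 (s = 76² = 5776)
s + (r + c) = 5776 + (265104 + 148277) = 5776 + 413381 = 419157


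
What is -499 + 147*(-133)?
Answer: -20050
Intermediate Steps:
-499 + 147*(-133) = -499 - 19551 = -20050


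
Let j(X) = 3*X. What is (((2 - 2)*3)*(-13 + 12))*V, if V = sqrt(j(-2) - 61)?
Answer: 0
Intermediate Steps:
V = I*sqrt(67) (V = sqrt(3*(-2) - 61) = sqrt(-6 - 61) = sqrt(-67) = I*sqrt(67) ≈ 8.1853*I)
(((2 - 2)*3)*(-13 + 12))*V = (((2 - 2)*3)*(-13 + 12))*(I*sqrt(67)) = ((0*3)*(-1))*(I*sqrt(67)) = (0*(-1))*(I*sqrt(67)) = 0*(I*sqrt(67)) = 0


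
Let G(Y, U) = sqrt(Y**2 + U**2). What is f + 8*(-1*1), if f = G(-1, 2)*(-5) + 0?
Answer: -8 - 5*sqrt(5) ≈ -19.180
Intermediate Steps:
G(Y, U) = sqrt(U**2 + Y**2)
f = -5*sqrt(5) (f = sqrt(2**2 + (-1)**2)*(-5) + 0 = sqrt(4 + 1)*(-5) + 0 = sqrt(5)*(-5) + 0 = -5*sqrt(5) + 0 = -5*sqrt(5) ≈ -11.180)
f + 8*(-1*1) = -5*sqrt(5) + 8*(-1*1) = -5*sqrt(5) + 8*(-1) = -5*sqrt(5) - 8 = -8 - 5*sqrt(5)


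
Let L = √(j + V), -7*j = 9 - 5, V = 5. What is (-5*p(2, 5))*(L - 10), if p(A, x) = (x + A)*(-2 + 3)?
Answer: 350 - 5*√217 ≈ 276.35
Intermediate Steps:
j = -4/7 (j = -(9 - 5)/7 = -⅐*4 = -4/7 ≈ -0.57143)
p(A, x) = A + x (p(A, x) = (A + x)*1 = A + x)
L = √217/7 (L = √(-4/7 + 5) = √(31/7) = √217/7 ≈ 2.1044)
(-5*p(2, 5))*(L - 10) = (-5*(2 + 5))*(√217/7 - 10) = (-5*7)*(-10 + √217/7) = -35*(-10 + √217/7) = 350 - 5*√217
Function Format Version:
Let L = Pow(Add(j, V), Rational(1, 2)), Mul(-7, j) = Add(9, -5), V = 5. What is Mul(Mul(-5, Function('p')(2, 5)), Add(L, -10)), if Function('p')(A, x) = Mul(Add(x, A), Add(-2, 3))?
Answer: Add(350, Mul(-5, Pow(217, Rational(1, 2)))) ≈ 276.35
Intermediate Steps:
j = Rational(-4, 7) (j = Mul(Rational(-1, 7), Add(9, -5)) = Mul(Rational(-1, 7), 4) = Rational(-4, 7) ≈ -0.57143)
Function('p')(A, x) = Add(A, x) (Function('p')(A, x) = Mul(Add(A, x), 1) = Add(A, x))
L = Mul(Rational(1, 7), Pow(217, Rational(1, 2))) (L = Pow(Add(Rational(-4, 7), 5), Rational(1, 2)) = Pow(Rational(31, 7), Rational(1, 2)) = Mul(Rational(1, 7), Pow(217, Rational(1, 2))) ≈ 2.1044)
Mul(Mul(-5, Function('p')(2, 5)), Add(L, -10)) = Mul(Mul(-5, Add(2, 5)), Add(Mul(Rational(1, 7), Pow(217, Rational(1, 2))), -10)) = Mul(Mul(-5, 7), Add(-10, Mul(Rational(1, 7), Pow(217, Rational(1, 2))))) = Mul(-35, Add(-10, Mul(Rational(1, 7), Pow(217, Rational(1, 2))))) = Add(350, Mul(-5, Pow(217, Rational(1, 2))))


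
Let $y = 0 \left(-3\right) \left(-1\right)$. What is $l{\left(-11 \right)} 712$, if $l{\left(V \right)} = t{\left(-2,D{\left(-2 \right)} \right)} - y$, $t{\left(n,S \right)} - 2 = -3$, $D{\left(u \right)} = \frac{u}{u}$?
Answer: $-712$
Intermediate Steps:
$D{\left(u \right)} = 1$
$t{\left(n,S \right)} = -1$ ($t{\left(n,S \right)} = 2 - 3 = -1$)
$y = 0$ ($y = 0 \left(-1\right) = 0$)
$l{\left(V \right)} = -1$ ($l{\left(V \right)} = -1 - 0 = -1 + 0 = -1$)
$l{\left(-11 \right)} 712 = \left(-1\right) 712 = -712$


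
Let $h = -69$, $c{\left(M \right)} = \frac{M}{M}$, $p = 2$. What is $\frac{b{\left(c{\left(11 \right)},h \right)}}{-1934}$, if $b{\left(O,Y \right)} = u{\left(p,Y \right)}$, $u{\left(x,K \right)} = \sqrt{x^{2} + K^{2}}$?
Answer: $- \frac{\sqrt{4765}}{1934} \approx -0.035692$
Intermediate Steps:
$c{\left(M \right)} = 1$
$u{\left(x,K \right)} = \sqrt{K^{2} + x^{2}}$
$b{\left(O,Y \right)} = \sqrt{4 + Y^{2}}$ ($b{\left(O,Y \right)} = \sqrt{Y^{2} + 2^{2}} = \sqrt{Y^{2} + 4} = \sqrt{4 + Y^{2}}$)
$\frac{b{\left(c{\left(11 \right)},h \right)}}{-1934} = \frac{\sqrt{4 + \left(-69\right)^{2}}}{-1934} = \sqrt{4 + 4761} \left(- \frac{1}{1934}\right) = \sqrt{4765} \left(- \frac{1}{1934}\right) = - \frac{\sqrt{4765}}{1934}$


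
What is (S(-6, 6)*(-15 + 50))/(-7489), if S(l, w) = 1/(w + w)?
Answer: -35/89868 ≈ -0.00038946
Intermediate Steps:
S(l, w) = 1/(2*w)
(S(-6, 6)*(-15 + 50))/(-7489) = (((1/2)/6)*(-15 + 50))/(-7489) = (((1/2)*(1/6))*35)*(-1/7489) = ((1/12)*35)*(-1/7489) = (35/12)*(-1/7489) = -35/89868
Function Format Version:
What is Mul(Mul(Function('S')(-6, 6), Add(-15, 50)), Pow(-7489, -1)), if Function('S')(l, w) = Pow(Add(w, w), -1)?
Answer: Rational(-35, 89868) ≈ -0.00038946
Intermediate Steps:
Function('S')(l, w) = Mul(Rational(1, 2), Pow(w, -1)) (Function('S')(l, w) = Pow(Mul(2, w), -1) = Mul(Rational(1, 2), Pow(w, -1)))
Mul(Mul(Function('S')(-6, 6), Add(-15, 50)), Pow(-7489, -1)) = Mul(Mul(Mul(Rational(1, 2), Pow(6, -1)), Add(-15, 50)), Pow(-7489, -1)) = Mul(Mul(Mul(Rational(1, 2), Rational(1, 6)), 35), Rational(-1, 7489)) = Mul(Mul(Rational(1, 12), 35), Rational(-1, 7489)) = Mul(Rational(35, 12), Rational(-1, 7489)) = Rational(-35, 89868)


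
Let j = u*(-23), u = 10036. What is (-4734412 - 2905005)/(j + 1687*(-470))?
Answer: 7639417/1023718 ≈ 7.4624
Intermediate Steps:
j = -230828 (j = 10036*(-23) = -230828)
(-4734412 - 2905005)/(j + 1687*(-470)) = (-4734412 - 2905005)/(-230828 + 1687*(-470)) = -7639417/(-230828 - 792890) = -7639417/(-1023718) = -7639417*(-1/1023718) = 7639417/1023718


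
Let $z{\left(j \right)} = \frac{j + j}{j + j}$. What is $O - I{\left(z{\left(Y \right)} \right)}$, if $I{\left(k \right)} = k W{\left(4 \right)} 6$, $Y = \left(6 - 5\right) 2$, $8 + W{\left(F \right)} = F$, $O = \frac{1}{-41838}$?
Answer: $\frac{1004111}{41838} \approx 24.0$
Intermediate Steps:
$O = - \frac{1}{41838} \approx -2.3902 \cdot 10^{-5}$
$W{\left(F \right)} = -8 + F$
$Y = 2$ ($Y = 1 \cdot 2 = 2$)
$z{\left(j \right)} = 1$ ($z{\left(j \right)} = \frac{2 j}{2 j} = 2 j \frac{1}{2 j} = 1$)
$I{\left(k \right)} = - 24 k$ ($I{\left(k \right)} = k \left(-8 + 4\right) 6 = k \left(-4\right) 6 = - 4 k 6 = - 24 k$)
$O - I{\left(z{\left(Y \right)} \right)} = - \frac{1}{41838} - \left(-24\right) 1 = - \frac{1}{41838} - -24 = - \frac{1}{41838} + 24 = \frac{1004111}{41838}$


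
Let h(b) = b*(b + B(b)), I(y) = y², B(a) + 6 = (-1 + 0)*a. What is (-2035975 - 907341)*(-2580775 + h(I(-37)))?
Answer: 7620212747524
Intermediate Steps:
B(a) = -6 - a (B(a) = -6 + (-1 + 0)*a = -6 - a)
h(b) = -6*b (h(b) = b*(b + (-6 - b)) = b*(-6) = -6*b)
(-2035975 - 907341)*(-2580775 + h(I(-37))) = (-2035975 - 907341)*(-2580775 - 6*(-37)²) = -2943316*(-2580775 - 6*1369) = -2943316*(-2580775 - 8214) = -2943316*(-2588989) = 7620212747524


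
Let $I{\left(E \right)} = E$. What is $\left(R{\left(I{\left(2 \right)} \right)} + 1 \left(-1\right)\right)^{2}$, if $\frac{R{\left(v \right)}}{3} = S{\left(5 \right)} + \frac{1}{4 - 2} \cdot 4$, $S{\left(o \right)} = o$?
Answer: $400$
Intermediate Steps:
$R{\left(v \right)} = 21$ ($R{\left(v \right)} = 3 \left(5 + \frac{1}{4 - 2} \cdot 4\right) = 3 \left(5 + \frac{1}{2} \cdot 4\right) = 3 \left(5 + 2\right) = 3 \cdot 7 = 21$)
$\left(R{\left(I{\left(2 \right)} \right)} + 1 \left(-1\right)\right)^{2} = \left(21 + 1 \left(-1\right)\right)^{2} = \left(21 - 1\right)^{2} = 20^{2} = 400$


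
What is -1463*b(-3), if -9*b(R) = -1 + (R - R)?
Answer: -1463/9 ≈ -162.56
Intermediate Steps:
b(R) = 1/9 (b(R) = -(-1 + (R - R))/9 = -(-1 + 0)/9 = -1/9*(-1) = 1/9)
-1463*b(-3) = -1463*1/9 = -1463/9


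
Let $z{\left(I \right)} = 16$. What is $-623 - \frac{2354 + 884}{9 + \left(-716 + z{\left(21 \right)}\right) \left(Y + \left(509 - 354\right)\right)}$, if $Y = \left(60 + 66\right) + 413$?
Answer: $- \frac{302644555}{485791} \approx -622.99$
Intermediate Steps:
$Y = 539$ ($Y = 126 + 413 = 539$)
$-623 - \frac{2354 + 884}{9 + \left(-716 + z{\left(21 \right)}\right) \left(Y + \left(509 - 354\right)\right)} = -623 - \frac{2354 + 884}{9 + \left(-716 + 16\right) \left(539 + \left(509 - 354\right)\right)} = -623 - \frac{3238}{9 - 700 \left(539 + 155\right)} = -623 - \frac{3238}{9 - 485800} = -623 - \frac{3238}{-485791} = -623 - 3238 \left(- \frac{1}{485791}\right) = -623 - - \frac{3238}{485791} = -623 + \frac{3238}{485791} = - \frac{302644555}{485791}$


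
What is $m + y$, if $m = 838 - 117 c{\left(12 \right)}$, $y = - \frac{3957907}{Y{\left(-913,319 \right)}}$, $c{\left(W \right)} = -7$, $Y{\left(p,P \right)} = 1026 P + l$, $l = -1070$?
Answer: $\frac{536595261}{326224} \approx 1644.9$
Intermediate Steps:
$Y{\left(p,P \right)} = -1070 + 1026 P$ ($Y{\left(p,P \right)} = 1026 P - 1070 = -1070 + 1026 P$)
$y = - \frac{3957907}{326224}$ ($y = - \frac{3957907}{-1070 + 1026 \cdot 319} = - \frac{3957907}{-1070 + 327294} = - \frac{3957907}{326224} \approx -12.132$)
$m = 1657$ ($m = 838 - -819 = 838 + 819 = 1657$)
$m + y = 1657 - \frac{3957907}{326224} = \frac{536595261}{326224}$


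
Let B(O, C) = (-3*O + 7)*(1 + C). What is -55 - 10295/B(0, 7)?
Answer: -13375/56 ≈ -238.84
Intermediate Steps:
B(O, C) = (1 + C)*(7 - 3*O) (B(O, C) = (7 - 3*O)*(1 + C) = (1 + C)*(7 - 3*O))
-55 - 10295/B(0, 7) = -55 - 10295/(7 - 3*0 + 7*7 - 3*7*0) = -55 - 10295/(7 + 0 + 49 + 0) = -55 - 10295/56 = -13375/56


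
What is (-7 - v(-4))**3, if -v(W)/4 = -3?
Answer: -6859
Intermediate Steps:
v(W) = 12 (v(W) = -4*(-3) = 12)
(-7 - v(-4))**3 = (-7 - 1*12)**3 = (-7 - 12)**3 = (-19)**3 = -6859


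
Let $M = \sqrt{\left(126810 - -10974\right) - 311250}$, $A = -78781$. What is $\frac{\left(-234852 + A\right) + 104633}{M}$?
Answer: $\frac{104500 i \sqrt{19274}}{28911} \approx 501.81 i$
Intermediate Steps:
$M = 3 i \sqrt{19274}$ ($M = \sqrt{\left(126810 + 10974\right) - 311250} = \sqrt{137784 - 311250} = \sqrt{-173466} = 3 i \sqrt{19274} \approx 416.49 i$)
$\frac{\left(-234852 + A\right) + 104633}{M} = \frac{\left(-234852 - 78781\right) + 104633}{3 i \sqrt{19274}} = \left(-313633 + 104633\right) \left(- \frac{i \sqrt{19274}}{57822}\right) = - 209000 \left(- \frac{i \sqrt{19274}}{57822}\right) = \frac{104500 i \sqrt{19274}}{28911}$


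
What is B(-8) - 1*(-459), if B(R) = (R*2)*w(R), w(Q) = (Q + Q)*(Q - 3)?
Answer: -2357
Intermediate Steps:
w(Q) = 2*Q*(-3 + Q) (w(Q) = (2*Q)*(-3 + Q) = 2*Q*(-3 + Q))
B(R) = 4*R²*(-3 + R) (B(R) = (R*2)*(2*R*(-3 + R)) = (2*R)*(2*R*(-3 + R)) = 4*R²*(-3 + R))
B(-8) - 1*(-459) = 4*(-8)²*(-3 - 8) - 1*(-459) = 4*64*(-11) + 459 = -2816 + 459 = -2357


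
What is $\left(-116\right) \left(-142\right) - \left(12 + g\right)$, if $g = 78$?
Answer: $16382$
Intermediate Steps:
$\left(-116\right) \left(-142\right) - \left(12 + g\right) = \left(-116\right) \left(-142\right) - 90 = 16472 - 90 = 16382$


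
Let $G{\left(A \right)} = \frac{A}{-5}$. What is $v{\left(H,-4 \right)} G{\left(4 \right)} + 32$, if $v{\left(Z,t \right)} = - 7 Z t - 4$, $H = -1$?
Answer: $\frac{288}{5} \approx 57.6$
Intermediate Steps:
$v{\left(Z,t \right)} = -4 - 7 Z t$ ($v{\left(Z,t \right)} = - 7 Z t - 4 = -4 - 7 Z t$)
$G{\left(A \right)} = - \frac{A}{5}$ ($G{\left(A \right)} = A \left(- \frac{1}{5}\right) = - \frac{A}{5}$)
$v{\left(H,-4 \right)} G{\left(4 \right)} + 32 = \left(-4 - \left(-7\right) \left(-4\right)\right) \left(\left(- \frac{1}{5}\right) 4\right) + 32 = \left(-4 - 28\right) \left(- \frac{4}{5}\right) + 32 = \left(-32\right) \left(- \frac{4}{5}\right) + 32 = \frac{128}{5} + 32 = \frac{288}{5}$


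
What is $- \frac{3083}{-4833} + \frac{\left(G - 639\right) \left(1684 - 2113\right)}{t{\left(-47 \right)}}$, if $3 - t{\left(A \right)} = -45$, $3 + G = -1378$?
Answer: $\frac{349027427}{19332} \approx 18054.0$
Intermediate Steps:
$G = -1381$ ($G = -3 - 1378 = -1381$)
$t{\left(A \right)} = 48$ ($t{\left(A \right)} = 3 - -45 = 3 + 45 = 48$)
$- \frac{3083}{-4833} + \frac{\left(G - 639\right) \left(1684 - 2113\right)}{t{\left(-47 \right)}} = - \frac{3083}{-4833} + \frac{\left(-1381 - 639\right) \left(1684 - 2113\right)}{48} = \left(-3083\right) \left(- \frac{1}{4833}\right) + \left(-2020\right) \left(-429\right) \frac{1}{48} = \frac{3083}{4833} + 866580 \cdot \frac{1}{48} = \frac{3083}{4833} + \frac{72215}{4} = \frac{349027427}{19332}$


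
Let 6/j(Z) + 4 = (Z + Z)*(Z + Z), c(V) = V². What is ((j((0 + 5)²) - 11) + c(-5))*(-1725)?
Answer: -10048125/416 ≈ -24154.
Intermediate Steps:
j(Z) = 6/(-4 + 4*Z²) (j(Z) = 6/(-4 + (Z + Z)*(Z + Z)) = 6/(-4 + (2*Z)*(2*Z)) = 6/(-4 + 4*Z²))
((j((0 + 5)²) - 11) + c(-5))*(-1725) = ((3/(2*(-1 + ((0 + 5)²)²)) - 11) + (-5)²)*(-1725) = ((3/(2*(-1 + (5²)²)) - 11) + 25)*(-1725) = ((3/(2*(-1 + 25²)) - 11) + 25)*(-1725) = ((3/(2*(-1 + 625)) - 11) + 25)*(-1725) = (((3/2)/624 - 11) + 25)*(-1725) = (((3/2)*(1/624) - 11) + 25)*(-1725) = ((1/416 - 11) + 25)*(-1725) = (-4575/416 + 25)*(-1725) = (5825/416)*(-1725) = -10048125/416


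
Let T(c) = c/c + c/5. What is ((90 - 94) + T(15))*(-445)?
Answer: 0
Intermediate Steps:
T(c) = 1 + c/5 (T(c) = 1 + c*(⅕) = 1 + c/5)
((90 - 94) + T(15))*(-445) = ((90 - 94) + (1 + (⅕)*15))*(-445) = (-4 + (1 + 3))*(-445) = (-4 + 4)*(-445) = 0*(-445) = 0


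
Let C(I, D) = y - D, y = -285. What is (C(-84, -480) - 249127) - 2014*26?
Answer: -301296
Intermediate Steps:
C(I, D) = -285 - D
(C(-84, -480) - 249127) - 2014*26 = ((-285 - 1*(-480)) - 249127) - 2014*26 = ((-285 + 480) - 249127) - 1*52364 = (195 - 249127) - 52364 = -248932 - 52364 = -301296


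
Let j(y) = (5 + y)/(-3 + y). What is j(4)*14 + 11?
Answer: 137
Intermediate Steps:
j(y) = (5 + y)/(-3 + y)
j(4)*14 + 11 = ((5 + 4)/(-3 + 4))*14 + 11 = (9/1)*14 + 11 = (1*9)*14 + 11 = 9*14 + 11 = 126 + 11 = 137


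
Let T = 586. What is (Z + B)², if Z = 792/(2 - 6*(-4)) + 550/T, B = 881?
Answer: 12077932510224/14508481 ≈ 8.3247e+5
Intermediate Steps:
Z = 119603/3809 (Z = 792/(2 - 6*(-4)) + 550/586 = 792/(2 + 24) + 550*(1/586) = 792/26 + 275/293 = 792*(1/26) + 275/293 = 396/13 + 275/293 = 119603/3809 ≈ 31.400)
(Z + B)² = (119603/3809 + 881)² = (3475332/3809)² = 12077932510224/14508481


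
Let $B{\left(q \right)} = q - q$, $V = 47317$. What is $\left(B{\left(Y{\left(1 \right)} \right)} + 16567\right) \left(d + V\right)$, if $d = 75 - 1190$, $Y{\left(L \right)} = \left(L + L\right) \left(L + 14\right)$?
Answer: $765428534$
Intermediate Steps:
$Y{\left(L \right)} = 2 L \left(14 + L\right)$
$d = -1115$ ($d = 75 - 1190 = -1115$)
$B{\left(q \right)} = 0$
$\left(B{\left(Y{\left(1 \right)} \right)} + 16567\right) \left(d + V\right) = \left(0 + 16567\right) \left(-1115 + 47317\right) = 16567 \cdot 46202 = 765428534$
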